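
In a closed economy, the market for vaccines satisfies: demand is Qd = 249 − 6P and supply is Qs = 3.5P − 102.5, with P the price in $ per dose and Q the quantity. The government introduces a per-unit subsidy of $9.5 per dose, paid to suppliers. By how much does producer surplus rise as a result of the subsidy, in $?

Before the subsidy: set 249 − 6P = 3.5P − 102.5 → P* = $37, Q* = 27.
With a per-unit subsidy paid to suppliers, each receives P + 9.5 per unit sold, so supply becomes Qs = 3.5(P + 9.5) − 102.5.
New equilibrium: buyers pay $33.5, suppliers receive $43, Q = 48. (Wedge: Pb − Ps = −9.5.)
ΔPS is the trapezoid between Q = 48 and Q = 27 of height $6: ½ · (27 + 48) · 6 = $225.

Producer surplus rises by $225.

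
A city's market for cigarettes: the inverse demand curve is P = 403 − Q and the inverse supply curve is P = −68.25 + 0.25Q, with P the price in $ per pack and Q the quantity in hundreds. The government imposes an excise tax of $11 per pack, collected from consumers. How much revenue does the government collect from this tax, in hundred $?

Tax revenue = $4050.2 hundred.

Inverting to Q(P) form: Qd = 403 − P; Qs = 4P + 273.
Without the tax, 403 − P = 4P + 273 gives 5P = 130, so P* = $26 and Q* = 377.
With the tax collected from consumers, demand (in seller-price terms) shifts: Qd = 403 − (P + 11).
New equilibrium: consumers pay $34.8, suppliers receive $23.8, Q = 368.2. (Wedge: Pb − Ps = 11.)
Revenue = t · Q = 11 · 368.2 = $4050.2.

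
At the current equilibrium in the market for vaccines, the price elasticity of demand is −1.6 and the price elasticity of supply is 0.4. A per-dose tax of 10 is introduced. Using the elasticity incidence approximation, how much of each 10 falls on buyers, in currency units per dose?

Buyers bear ≈ 2 per dose.

Incidence ratio: buyers' share ≈ εs / (εs + |εd|) = 0.4 / (0.4 + 1.6) = 0.2.
So buyers bear ≈ 0.2 × 10 = 2; suppliers bear 8.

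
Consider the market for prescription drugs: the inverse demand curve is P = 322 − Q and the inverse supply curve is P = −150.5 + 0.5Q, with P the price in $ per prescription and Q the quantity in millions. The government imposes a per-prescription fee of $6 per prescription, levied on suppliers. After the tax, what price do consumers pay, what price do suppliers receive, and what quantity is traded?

Rewrite in direct form: Qd = 322 − P and Qs = 2P + 301.
Before the tax: set 322 − P = 2P + 301 → P* = $7, Q* = 315.
With the tax collected from suppliers, supply shifts: Qs = 2(P − 6) + 301.
New equilibrium: consumers pay $11, suppliers receive $5, Q = 311. (Wedge: Pb − Ps = 6.)
The less price-elastic side of the market bears the larger share of a per-unit tax.

Consumers pay $11; suppliers receive $5; quantity = 311.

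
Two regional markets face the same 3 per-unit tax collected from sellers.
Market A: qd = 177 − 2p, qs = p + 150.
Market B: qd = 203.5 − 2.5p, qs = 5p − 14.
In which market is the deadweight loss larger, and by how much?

Market B, by 4.5.

Market A: pre-tax p* = 9, q* = 159; post-tax q = 157; deadweight loss = 3.
Market B: pre-tax p* = 29, q* = 131; post-tax q = 126; deadweight loss = 7.5.
Difference: 3 vs 7.5 → market B is larger by 4.5.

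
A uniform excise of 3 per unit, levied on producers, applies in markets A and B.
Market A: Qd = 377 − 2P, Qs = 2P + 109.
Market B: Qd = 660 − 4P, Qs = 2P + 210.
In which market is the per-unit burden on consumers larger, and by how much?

Market A, by 0.5.

Market A: pre-tax P* = 67, Q* = 243; post-tax Q = 240; per-unit burden on consumers = 1.5.
Market B: pre-tax P* = 75, Q* = 360; post-tax Q = 356; per-unit burden on consumers = 1.
Difference: 1.5 vs 1 → market A is larger by 0.5.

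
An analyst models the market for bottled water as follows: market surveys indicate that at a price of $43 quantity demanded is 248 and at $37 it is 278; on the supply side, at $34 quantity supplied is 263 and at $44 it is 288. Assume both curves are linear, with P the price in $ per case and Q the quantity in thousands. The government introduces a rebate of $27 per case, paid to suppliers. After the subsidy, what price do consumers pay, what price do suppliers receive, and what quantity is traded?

Demand slope: (278 − 248)/(37 − 43) = -5, so Qd = 463 − 5P.
Supply slope: (288 − 263)/(44 − 34) = 2.5, so Qs = 2.5P + 178.
Without the subsidy, 463 − 5P = 2.5P + 178 gives 7.5P = 285, so P* = $38 and Q* = 273.
With a per-unit subsidy paid to suppliers, each receives P + 27 per unit sold, so supply becomes Qs = 2.5(P + 27) + 178.
New equilibrium: consumers pay $29, suppliers receive $56, Q = 318. (Wedge: Pb − Ps = −27.)

Consumers pay $29; suppliers receive $56; quantity = 318.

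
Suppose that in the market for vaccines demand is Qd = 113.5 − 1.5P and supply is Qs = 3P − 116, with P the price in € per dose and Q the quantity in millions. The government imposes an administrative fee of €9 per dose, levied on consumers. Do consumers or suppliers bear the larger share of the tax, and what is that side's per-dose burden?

Consumers bear the larger share: €6 per dose.

Without the tax, 113.5 − 1.5P = 3P − 116 gives 4.5P = 229.5, so P* = €51 and Q* = 37.
With the tax collected from consumers, demand (in seller-price terms) shifts: Qd = 113.5 − 1.5(P + 9).
New equilibrium: consumers pay €57, suppliers receive €48, Q = 28. (Wedge: Pb − Ps = 9.)
Per-dose burden: consumers €6, suppliers €3.
Consumers take the larger share because demand is less price-elastic here (demand slope 1.5 vs supply slope 3).
The less price-elastic side of the market bears the larger share of a per-unit tax.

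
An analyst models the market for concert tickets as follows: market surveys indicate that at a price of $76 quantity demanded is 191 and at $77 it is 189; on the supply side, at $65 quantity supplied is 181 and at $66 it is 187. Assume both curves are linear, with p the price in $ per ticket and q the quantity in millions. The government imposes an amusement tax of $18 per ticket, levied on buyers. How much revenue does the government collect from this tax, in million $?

Tax revenue = $3204 million.

Demand slope: (189 − 191)/(77 − 76) = -2, so qd = 343 − 2p.
Supply slope: (187 − 181)/(66 − 65) = 6, so qs = 6p − 209.
Before the tax: set 343 − 2p = 6p − 209 → p* = $69, q* = 205.
With the tax collected from buyers, demand (in seller-price terms) shifts: qd = 343 − 2(p + 18).
New equilibrium: buyers pay $82.5, producers receive $64.5, q = 178. (Wedge: pb − ps = 18.)
Revenue = t · Q = 18 · 178 = $3204.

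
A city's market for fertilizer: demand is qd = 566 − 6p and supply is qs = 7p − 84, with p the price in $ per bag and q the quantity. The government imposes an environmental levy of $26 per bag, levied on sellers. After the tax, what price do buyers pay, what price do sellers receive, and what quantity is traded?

Without the tax, 566 − 6p = 7p − 84 gives 13p = 650, so p* = $50 and q* = 266.
With the tax collected from sellers, supply shifts: qs = 7(p − 26) − 84.
Solving gives q = 182 with buyers paying $64 and sellers receiving $38 (the $26 wedge).

Buyers pay $64; sellers receive $38; quantity = 182.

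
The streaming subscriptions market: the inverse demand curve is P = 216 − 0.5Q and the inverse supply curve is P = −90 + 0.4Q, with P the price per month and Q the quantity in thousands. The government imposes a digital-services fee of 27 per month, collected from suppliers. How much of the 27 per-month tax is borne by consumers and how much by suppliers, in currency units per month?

Consumers bear 15 per month; suppliers bear 12 per month.

Inverting to Q(P) form: Qd = 432 − 2P; Qs = 2.5P + 225.
Before the tax: set 432 − 2P = 2.5P + 225 → P* = 46, Q* = 340.
With the tax collected from suppliers, supply shifts: Qs = 2.5(P − 27) + 225.
Solving gives Q = 310 with consumers paying 61 and suppliers receiving 34 (the 27 wedge).
Burden on consumers: 15; on suppliers: 12. (They sum to 27.)
The less price-elastic side of the market bears the larger share of a per-unit tax.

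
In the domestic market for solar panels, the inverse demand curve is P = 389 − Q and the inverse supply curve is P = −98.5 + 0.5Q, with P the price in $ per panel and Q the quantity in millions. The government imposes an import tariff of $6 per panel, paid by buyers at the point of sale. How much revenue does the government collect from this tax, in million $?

Tax revenue = $1926 million.

Rewrite in direct form: Qd = 389 − P and Qs = 2P + 197.
Without the tax, 389 − P = 2P + 197 gives 3P = 192, so P* = $64 and Q* = 325.
With the tax collected from buyers, demand (in seller-price terms) shifts: Qd = 389 − (P + 6).
Solving gives Q = 321 with buyers paying $68 and sellers receiving $62 (the $6 wedge).
Revenue = t · Q = 6 · 321 = $1926.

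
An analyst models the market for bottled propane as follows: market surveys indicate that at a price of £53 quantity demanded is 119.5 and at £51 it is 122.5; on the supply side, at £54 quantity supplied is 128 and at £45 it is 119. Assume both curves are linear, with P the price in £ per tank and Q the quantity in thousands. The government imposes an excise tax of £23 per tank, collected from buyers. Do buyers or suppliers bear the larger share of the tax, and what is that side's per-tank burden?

Suppliers bear the larger share: £13.8 per tank.

Demand slope: (122.5 − 119.5)/(51 − 53) = -1.5, so Qd = 199 − 1.5P.
Supply slope: (119 − 128)/(45 − 54) = 1, so Qs = P + 74.
Before the tax: set 199 − 1.5P = P + 74 → P* = £50, Q* = 124.
With the tax collected from buyers, demand (in seller-price terms) shifts: Qd = 199 − 1.5(P + 23).
Solving gives Q = 110.2 with buyers paying £59.2 and suppliers receiving £36.2 (the £23 wedge).
Per-tank burden: buyers £9.2, suppliers £13.8.
Suppliers take the larger share because supply is less price-elastic here (demand slope 1.5 vs supply slope 1).
The less price-elastic side of the market bears the larger share of a per-unit tax.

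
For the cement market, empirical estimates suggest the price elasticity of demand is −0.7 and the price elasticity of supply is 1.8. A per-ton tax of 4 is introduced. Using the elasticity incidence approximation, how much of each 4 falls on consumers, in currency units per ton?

Consumers bear ≈ 2.88 per ton.

Incidence ratio: consumers' share ≈ εs / (εs + |εd|) = 1.8 / (1.8 + 0.7) = 0.72.
So consumers bear ≈ 0.72 × 4 = 2.88; producers bear 1.12.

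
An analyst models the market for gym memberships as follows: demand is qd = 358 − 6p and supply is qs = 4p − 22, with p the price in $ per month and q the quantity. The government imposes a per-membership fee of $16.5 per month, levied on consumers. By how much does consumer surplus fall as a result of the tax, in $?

Consumer surplus falls by $727.32.

Without the tax, 358 − 6p = 4p − 22 gives 10p = 380, so p* = $38 and q* = 130.
With the tax collected from consumers, demand (in seller-price terms) shifts: qd = 358 − 6(p + 16.5).
New equilibrium: consumers pay $44.6, producers receive $28.1, q = 90.4. (Wedge: pb − ps = 16.5.)
ΔCS is the trapezoid between Q = 90.4 and Q = 130 of height $6.6: ½ · (130 + 90.4) · 6.6 = $727.32.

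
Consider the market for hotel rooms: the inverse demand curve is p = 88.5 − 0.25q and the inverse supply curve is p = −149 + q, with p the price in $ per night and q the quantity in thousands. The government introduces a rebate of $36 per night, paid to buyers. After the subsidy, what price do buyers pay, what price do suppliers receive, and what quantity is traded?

Buyers pay $33.8; suppliers receive $69.8; quantity = 218.8.

Inverting to q(p) form: qd = 354 − 4p; qs = p + 149.
Before the subsidy: set 354 − 4p = p + 149 → p* = $41, q* = 190.
With a per-unit subsidy paid to buyers, each effectively pays p − 36, so demand becomes qd = 354 − 4(p − 36).
New equilibrium: buyers pay $33.8, suppliers receive $69.8, q = 218.8. (Wedge: pb − ps = −36.)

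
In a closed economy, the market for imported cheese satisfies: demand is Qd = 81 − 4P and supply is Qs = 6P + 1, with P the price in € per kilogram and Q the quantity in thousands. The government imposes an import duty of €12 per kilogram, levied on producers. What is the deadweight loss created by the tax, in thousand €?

Deadweight loss = €172.8 thousand.

Without the tax, 81 − 4P = 6P + 1 gives 10P = 80, so P* = €8 and Q* = 49.
With the tax collected from producers, supply shifts: Qs = 6(P − 12) + 1.
New equilibrium: consumers pay €15.2, producers receive €3.2, Q = 20.2. (Wedge: Pb − Ps = 12.)
Quantity falls by |ΔQ| = |49 − 20.2| = 28.8.
DWL = ½ · t · |ΔQ| = ½ · 12 · 28.8 = €172.8.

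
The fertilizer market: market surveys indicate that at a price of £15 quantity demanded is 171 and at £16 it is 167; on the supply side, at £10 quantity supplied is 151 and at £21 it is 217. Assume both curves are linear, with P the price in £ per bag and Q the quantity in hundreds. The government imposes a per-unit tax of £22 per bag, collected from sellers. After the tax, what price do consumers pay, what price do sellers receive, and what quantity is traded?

Consumers pay £27.2; sellers receive £5.2; quantity = 122.2.

Demand slope: (167 − 171)/(16 − 15) = -4, so Qd = 231 − 4P.
Supply slope: (217 − 151)/(21 − 10) = 6, so Qs = 6P + 91.
Without the tax, 231 − 4P = 6P + 91 gives 10P = 140, so P* = £14 and Q* = 175.
With the tax collected from sellers, supply shifts: Qs = 6(P − 22) + 91.
Solving gives Q = 122.2 with consumers paying £27.2 and sellers receiving £5.2 (the £22 wedge).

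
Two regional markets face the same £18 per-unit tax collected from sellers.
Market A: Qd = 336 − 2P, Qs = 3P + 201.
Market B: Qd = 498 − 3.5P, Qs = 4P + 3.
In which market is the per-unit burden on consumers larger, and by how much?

Market A, by £1.2.

Market A: pre-tax P* = £27, Q* = 282; post-tax Q = 260.4; per-unit burden on consumers = £10.8.
Market B: pre-tax P* = £66, Q* = 267; post-tax Q = 233.4; per-unit burden on consumers = £9.6.
Difference: £10.8 vs £9.6 → market A is larger by £1.2.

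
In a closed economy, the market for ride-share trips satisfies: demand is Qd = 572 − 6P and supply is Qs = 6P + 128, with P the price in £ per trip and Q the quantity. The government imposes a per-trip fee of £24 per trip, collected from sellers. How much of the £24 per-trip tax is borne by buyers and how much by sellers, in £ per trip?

Buyers bear £12 per trip; sellers bear £12 per trip.

Without the tax, 572 − 6P = 6P + 128 gives 12P = 444, so P* = £37 and Q* = 350.
With the tax collected from sellers, supply shifts: Qs = 6(P − 24) + 128.
Solving gives Q = 278 with buyers paying £49 and sellers receiving £25 (the £24 wedge).
Burden on buyers: £12; on sellers: £12. (They sum to £24.)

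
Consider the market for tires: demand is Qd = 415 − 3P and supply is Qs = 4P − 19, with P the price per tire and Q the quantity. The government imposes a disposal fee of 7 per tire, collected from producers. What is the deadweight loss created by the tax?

Deadweight loss = 42.

Without the tax, 415 − 3P = 4P − 19 gives 7P = 434, so P* = 62 and Q* = 229.
With the tax collected from producers, supply shifts: Qs = 4(P − 7) − 19.
New equilibrium: buyers pay 66, producers receive 59, Q = 217. (Wedge: Pb − Ps = 7.)
Quantity falls by |ΔQ| = |229 − 217| = 12.
DWL = ½ · t · |ΔQ| = ½ · 7 · 12 = 42.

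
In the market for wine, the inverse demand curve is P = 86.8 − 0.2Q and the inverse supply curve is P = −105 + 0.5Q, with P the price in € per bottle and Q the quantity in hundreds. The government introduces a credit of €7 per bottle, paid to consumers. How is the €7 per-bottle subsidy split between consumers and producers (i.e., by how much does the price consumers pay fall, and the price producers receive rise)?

Consumers gain €2 per bottle; producers gain €5 per bottle.

Rewrite in direct form: Qd = 434 − 5P and Qs = 2P + 210.
Without the subsidy, 434 − 5P = 2P + 210 gives 7P = 224, so P* = €32 and Q* = 274.
With a per-unit subsidy paid to consumers, each effectively pays P − 7, so demand becomes Qd = 434 − 5(P − 7).
Solving gives Q = 284 with consumers paying €30 and producers receiving €37 (the €7 wedge).
Gain to consumers: €2; to producers: €5. (They sum to €7.)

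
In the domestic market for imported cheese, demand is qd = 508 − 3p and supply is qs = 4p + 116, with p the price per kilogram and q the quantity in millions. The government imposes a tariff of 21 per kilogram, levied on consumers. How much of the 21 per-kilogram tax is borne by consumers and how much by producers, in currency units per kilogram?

Consumers bear 12 per kilogram; producers bear 9 per kilogram.

Before the tax: set 508 − 3p = 4p + 116 → p* = 56, q* = 340.
With the tax collected from consumers, demand (in seller-price terms) shifts: qd = 508 − 3(p + 21).
Solving gives q = 304 with consumers paying 68 and producers receiving 47 (the 21 wedge).
Burden on consumers: 12; on producers: 9. (They sum to 21.)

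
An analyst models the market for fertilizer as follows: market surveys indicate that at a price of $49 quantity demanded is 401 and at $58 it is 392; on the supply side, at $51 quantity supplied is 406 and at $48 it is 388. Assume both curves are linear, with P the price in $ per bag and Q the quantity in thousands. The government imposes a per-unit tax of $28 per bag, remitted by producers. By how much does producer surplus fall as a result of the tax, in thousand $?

Producer surplus falls by $1552 thousand.

Demand slope: (392 − 401)/(58 − 49) = -1, so Qd = 450 − P.
Supply slope: (388 − 406)/(48 − 51) = 6, so Qs = 6P + 100.
Without the tax, 450 − P = 6P + 100 gives 7P = 350, so P* = $50 and Q* = 400.
With the tax collected from producers, supply shifts: Qs = 6(P − 28) + 100.
Solving gives Q = 376 with buyers paying $74 and producers receiving $46 (the $28 wedge).
ΔPS is the trapezoid between Q = 376 and Q = 400 of height $4: ½ · (400 + 376) · 4 = $1552.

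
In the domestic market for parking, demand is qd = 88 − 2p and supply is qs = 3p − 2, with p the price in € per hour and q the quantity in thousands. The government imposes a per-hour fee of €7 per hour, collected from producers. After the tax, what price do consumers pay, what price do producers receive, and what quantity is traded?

Before the tax: set 88 − 2p = 3p − 2 → p* = €18, q* = 52.
With the tax collected from producers, supply shifts: qs = 3(p − 7) − 2.
Solving gives q = 43.6 with consumers paying €22.2 and producers receiving €15.2 (the €7 wedge).

Consumers pay €22.2; producers receive €15.2; quantity = 43.6.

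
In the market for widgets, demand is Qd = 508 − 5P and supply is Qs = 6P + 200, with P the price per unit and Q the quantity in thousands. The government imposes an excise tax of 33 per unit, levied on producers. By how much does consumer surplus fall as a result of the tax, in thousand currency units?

Without the tax, 508 − 5P = 6P + 200 gives 11P = 308, so P* = 28 and Q* = 368.
With the tax collected from producers, supply shifts: Qs = 6(P − 33) + 200.
New equilibrium: consumers pay 46, producers receive 13, Q = 278. (Wedge: Pb − Ps = 33.)
ΔCS is the trapezoid between Q = 278 and Q = 368 of height 18: ½ · (368 + 278) · 18 = 5814.

Consumer surplus falls by 5814 thousand.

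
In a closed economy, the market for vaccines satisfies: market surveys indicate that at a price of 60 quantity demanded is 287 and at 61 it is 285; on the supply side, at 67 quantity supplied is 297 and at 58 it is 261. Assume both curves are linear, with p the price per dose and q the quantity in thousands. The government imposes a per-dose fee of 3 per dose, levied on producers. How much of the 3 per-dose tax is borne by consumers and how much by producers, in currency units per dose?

Consumers bear 2 per dose; producers bear 1 per dose.

Demand slope: (285 − 287)/(61 − 60) = -2, so qd = 407 − 2p.
Supply slope: (261 − 297)/(58 − 67) = 4, so qs = 4p + 29.
Before the tax: set 407 − 2p = 4p + 29 → p* = 63, q* = 281.
With the tax collected from producers, supply shifts: qs = 4(p − 3) + 29.
Solving gives q = 277 with consumers paying 65 and producers receiving 62 (the 3 wedge).
Burden on consumers: 2; on producers: 1. (They sum to 3.)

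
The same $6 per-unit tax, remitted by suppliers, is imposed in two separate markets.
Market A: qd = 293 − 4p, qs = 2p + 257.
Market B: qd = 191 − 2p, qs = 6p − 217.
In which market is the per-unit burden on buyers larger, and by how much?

Market A: pre-tax p* = $6, q* = 269; post-tax q = 261; per-unit burden on buyers = $2.
Market B: pre-tax p* = $51, q* = 89; post-tax q = 80; per-unit burden on buyers = $4.5.
Difference: $2 vs $4.5 → market B is larger by $2.5.

Market B, by $2.5.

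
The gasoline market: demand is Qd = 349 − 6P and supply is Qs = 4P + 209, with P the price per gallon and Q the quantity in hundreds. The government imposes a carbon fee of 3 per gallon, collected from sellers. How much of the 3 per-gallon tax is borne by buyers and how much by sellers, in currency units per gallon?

Buyers bear 1.2 per gallon; sellers bear 1.8 per gallon.

Without the tax, 349 − 6P = 4P + 209 gives 10P = 140, so P* = 14 and Q* = 265.
With the tax collected from sellers, supply shifts: Qs = 4(P − 3) + 209.
New equilibrium: buyers pay 15.2, sellers receive 12.2, Q = 257.8. (Wedge: Pb − Ps = 3.)
Burden on buyers: 1.2; on sellers: 1.8. (They sum to 3.)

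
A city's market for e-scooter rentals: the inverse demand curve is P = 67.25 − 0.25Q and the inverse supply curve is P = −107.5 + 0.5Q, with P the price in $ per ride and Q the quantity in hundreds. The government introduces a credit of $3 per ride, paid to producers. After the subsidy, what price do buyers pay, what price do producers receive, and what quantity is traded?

Buyers pay $8; producers receive $11; quantity = 237.

Inverting to Q(P) form: Qd = 269 − 4P; Qs = 2P + 215.
Before the subsidy: set 269 − 4P = 2P + 215 → P* = $9, Q* = 233.
With a per-unit subsidy paid to producers, each receives P + 3 per unit sold, so supply becomes Qs = 2(P + 3) + 215.
Solving gives Q = 237 with buyers paying $8 and producers receiving $11 (the $3 wedge).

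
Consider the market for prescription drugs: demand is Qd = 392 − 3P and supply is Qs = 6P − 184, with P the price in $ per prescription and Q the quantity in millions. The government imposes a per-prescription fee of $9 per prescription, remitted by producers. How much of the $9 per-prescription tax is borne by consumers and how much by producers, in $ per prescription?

Before the tax: set 392 − 3P = 6P − 184 → P* = $64, Q* = 200.
With the tax collected from producers, supply shifts: Qs = 6(P − 9) − 184.
Solving gives Q = 182 with consumers paying $70 and producers receiving $61 (the $9 wedge).
Burden on consumers: $6; on producers: $3. (They sum to $9.)
The less price-elastic side of the market bears the larger share of a per-unit tax.

Consumers bear $6 per prescription; producers bear $3 per prescription.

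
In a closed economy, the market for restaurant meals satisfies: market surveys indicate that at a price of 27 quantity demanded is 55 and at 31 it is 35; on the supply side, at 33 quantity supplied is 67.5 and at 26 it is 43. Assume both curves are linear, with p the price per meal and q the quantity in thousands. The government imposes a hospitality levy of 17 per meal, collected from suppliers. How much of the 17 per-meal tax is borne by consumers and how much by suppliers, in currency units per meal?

Consumers bear 7 per meal; suppliers bear 10 per meal.

Demand slope: (35 − 55)/(31 − 27) = -5, so qd = 190 − 5p.
Supply slope: (43 − 67.5)/(26 − 33) = 3.5, so qs = 3.5p − 48.
Without the tax, 190 − 5p = 3.5p − 48 gives 8.5p = 238, so p* = 28 and q* = 50.
With the tax collected from suppliers, supply shifts: qs = 3.5(p − 17) − 48.
Solving gives q = 15 with consumers paying 35 and suppliers receiving 18 (the 17 wedge).
Burden on consumers: 7; on suppliers: 10. (They sum to 17.)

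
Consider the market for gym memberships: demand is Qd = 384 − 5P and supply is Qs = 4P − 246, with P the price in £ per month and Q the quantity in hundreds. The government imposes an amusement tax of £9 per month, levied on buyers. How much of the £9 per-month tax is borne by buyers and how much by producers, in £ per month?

Buyers bear £4 per month; producers bear £5 per month.

Without the tax, 384 − 5P = 4P − 246 gives 9P = 630, so P* = £70 and Q* = 34.
With the tax collected from buyers, demand (in seller-price terms) shifts: Qd = 384 − 5(P + 9).
New equilibrium: buyers pay £74, producers receive £65, Q = 14. (Wedge: Pb − Ps = 9.)
Burden on buyers: £4; on producers: £5. (They sum to £9.)
The less price-elastic side of the market bears the larger share of a per-unit tax.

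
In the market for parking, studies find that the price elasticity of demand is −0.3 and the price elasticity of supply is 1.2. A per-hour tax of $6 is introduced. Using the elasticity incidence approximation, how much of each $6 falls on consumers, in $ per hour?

Consumers bear ≈ $4.8 per hour.

Incidence ratio: consumers' share ≈ εs / (εs + |εd|) = 1.2 / (1.2 + 0.3) = 0.8.
So consumers bear ≈ 0.8 × $6 = $4.8; sellers bear $1.2.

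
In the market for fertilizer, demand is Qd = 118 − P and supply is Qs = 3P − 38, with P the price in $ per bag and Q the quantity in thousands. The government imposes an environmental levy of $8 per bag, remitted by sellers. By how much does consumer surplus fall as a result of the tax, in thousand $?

Without the tax, 118 − P = 3P − 38 gives 4P = 156, so P* = $39 and Q* = 79.
With the tax collected from sellers, supply shifts: Qs = 3(P − 8) − 38.
New equilibrium: consumers pay $45, sellers receive $37, Q = 73. (Wedge: Pb − Ps = 8.)
ΔCS is the trapezoid between Q = 73 and Q = 79 of height $6: ½ · (79 + 73) · 6 = $456.

Consumer surplus falls by $456 thousand.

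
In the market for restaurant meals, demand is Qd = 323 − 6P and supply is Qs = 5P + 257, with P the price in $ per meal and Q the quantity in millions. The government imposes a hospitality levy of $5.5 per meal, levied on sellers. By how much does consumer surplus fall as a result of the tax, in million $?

Before the tax: set 323 − 6P = 5P + 257 → P* = $6, Q* = 287.
With the tax collected from sellers, supply shifts: Qs = 5(P − 5.5) + 257.
New equilibrium: buyers pay $8.5, sellers receive $3, Q = 272. (Wedge: Pb − Ps = 5.5.)
ΔCS is the trapezoid between Q = 272 and Q = 287 of height $2.5: ½ · (287 + 272) · 2.5 = $698.75.

Consumer surplus falls by $698.75 million.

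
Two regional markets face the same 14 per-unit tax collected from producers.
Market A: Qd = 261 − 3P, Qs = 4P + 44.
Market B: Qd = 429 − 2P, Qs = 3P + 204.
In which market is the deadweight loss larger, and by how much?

Market A, by 50.4.

Market A: pre-tax P* = 31, Q* = 168; post-tax Q = 144; deadweight loss = 168.
Market B: pre-tax P* = 45, Q* = 339; post-tax Q = 322.2; deadweight loss = 117.6.
Difference: 168 vs 117.6 → market A is larger by 50.4.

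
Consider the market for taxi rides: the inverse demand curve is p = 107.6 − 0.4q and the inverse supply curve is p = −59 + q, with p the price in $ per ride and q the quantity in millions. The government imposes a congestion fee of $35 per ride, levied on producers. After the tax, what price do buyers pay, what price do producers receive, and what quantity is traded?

Inverting to q(p) form: qd = 269 − 2.5p; qs = p + 59.
Without the tax, 269 − 2.5p = p + 59 gives 3.5p = 210, so p* = $60 and q* = 119.
With the tax collected from producers, supply shifts: qs = (p − 35) + 59.
New equilibrium: buyers pay $70, producers receive $35, q = 94. (Wedge: pb − ps = 35.)

Buyers pay $70; producers receive $35; quantity = 94.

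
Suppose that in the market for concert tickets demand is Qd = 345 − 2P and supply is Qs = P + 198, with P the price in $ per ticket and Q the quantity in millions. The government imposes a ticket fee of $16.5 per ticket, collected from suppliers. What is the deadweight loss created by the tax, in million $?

Before the tax: set 345 − 2P = P + 198 → P* = $49, Q* = 247.
With the tax collected from suppliers, supply shifts: Qs = (P − 16.5) + 198.
New equilibrium: consumers pay $54.5, suppliers receive $38, Q = 236. (Wedge: Pb − Ps = 16.5.)
Quantity falls by |ΔQ| = |247 − 236| = 11.
DWL = ½ · t · |ΔQ| = ½ · 16.5 · 11 = $90.75.

Deadweight loss = $90.75 million.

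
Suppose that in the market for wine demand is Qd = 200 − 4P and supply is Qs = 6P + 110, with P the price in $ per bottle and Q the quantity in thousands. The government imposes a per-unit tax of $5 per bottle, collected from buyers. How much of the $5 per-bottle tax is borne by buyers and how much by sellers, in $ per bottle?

Without the tax, 200 − 4P = 6P + 110 gives 10P = 90, so P* = $9 and Q* = 164.
With the tax collected from buyers, demand (in seller-price terms) shifts: Qd = 200 − 4(P + 5).
Solving gives Q = 152 with buyers paying $12 and sellers receiving $7 (the $5 wedge).
Burden on buyers: $3; on sellers: $2. (They sum to $5.)

Buyers bear $3 per bottle; sellers bear $2 per bottle.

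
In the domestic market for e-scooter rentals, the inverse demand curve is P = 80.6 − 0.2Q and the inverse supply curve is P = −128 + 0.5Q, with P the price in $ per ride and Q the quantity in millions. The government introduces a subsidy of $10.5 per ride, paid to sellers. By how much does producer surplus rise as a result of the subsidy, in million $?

Rewrite in direct form: Qd = 403 − 5P and Qs = 2P + 256.
Without the subsidy, 403 − 5P = 2P + 256 gives 7P = 147, so P* = $21 and Q* = 298.
With a per-unit subsidy paid to sellers, each receives P + 10.5 per unit sold, so supply becomes Qs = 2(P + 10.5) + 256.
New equilibrium: buyers pay $18, sellers receive $28.5, Q = 313. (Wedge: Pb − Ps = −10.5.)
ΔPS is the trapezoid between Q = 313 and Q = 298 of height $7.5: ½ · (298 + 313) · 7.5 = $2291.25.

Producer surplus rises by $2291.25 million.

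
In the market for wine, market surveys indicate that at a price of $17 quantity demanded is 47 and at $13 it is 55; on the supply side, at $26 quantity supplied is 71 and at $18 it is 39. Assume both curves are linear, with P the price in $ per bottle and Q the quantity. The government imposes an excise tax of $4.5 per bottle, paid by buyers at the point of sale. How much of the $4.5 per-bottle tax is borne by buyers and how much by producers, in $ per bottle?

Buyers bear $3 per bottle; producers bear $1.5 per bottle.

Demand slope: (55 − 47)/(13 − 17) = -2, so Qd = 81 − 2P.
Supply slope: (39 − 71)/(18 − 26) = 4, so Qs = 4P − 33.
Without the tax, 81 − 2P = 4P − 33 gives 6P = 114, so P* = $19 and Q* = 43.
With the tax collected from buyers, demand (in seller-price terms) shifts: Qd = 81 − 2(P + 4.5).
Solving gives Q = 37 with buyers paying $22 and producers receiving $17.5 (the $4.5 wedge).
Burden on buyers: $3; on producers: $1.5. (They sum to $4.5.)
The less price-elastic side of the market bears the larger share of a per-unit tax.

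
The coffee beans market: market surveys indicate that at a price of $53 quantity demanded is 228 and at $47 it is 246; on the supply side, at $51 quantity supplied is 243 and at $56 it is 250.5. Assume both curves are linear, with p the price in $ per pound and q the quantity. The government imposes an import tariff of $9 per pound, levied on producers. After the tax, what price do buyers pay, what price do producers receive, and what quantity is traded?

Buyers pay $52; producers receive $43; quantity = 231.

Demand slope: (246 − 228)/(47 − 53) = -3, so qd = 387 − 3p.
Supply slope: (250.5 − 243)/(56 − 51) = 1.5, so qs = 1.5p + 166.5.
Without the tax, 387 − 3p = 1.5p + 166.5 gives 4.5p = 220.5, so p* = $49 and q* = 240.
With the tax collected from producers, supply shifts: qs = 1.5(p − 9) + 166.5.
Solving gives q = 231 with buyers paying $52 and producers receiving $43 (the $9 wedge).
The less price-elastic side of the market bears the larger share of a per-unit tax.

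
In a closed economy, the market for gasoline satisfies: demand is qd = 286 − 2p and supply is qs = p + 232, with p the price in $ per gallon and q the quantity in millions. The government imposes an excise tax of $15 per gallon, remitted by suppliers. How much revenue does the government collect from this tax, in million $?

Tax revenue = $3600 million.

Without the tax, 286 − 2p = p + 232 gives 3p = 54, so p* = $18 and q* = 250.
With the tax collected from suppliers, supply shifts: qs = (p − 15) + 232.
New equilibrium: consumers pay $23, suppliers receive $8, q = 240. (Wedge: pb − ps = 15.)
Revenue = t · Q = 15 · 240 = $3600.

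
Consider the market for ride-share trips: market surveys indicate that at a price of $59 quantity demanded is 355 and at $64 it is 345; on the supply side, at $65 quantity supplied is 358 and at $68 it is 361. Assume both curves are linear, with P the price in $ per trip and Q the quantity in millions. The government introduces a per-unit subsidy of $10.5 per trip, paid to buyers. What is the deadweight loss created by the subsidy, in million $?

Deadweight loss = $36.75 million.

Demand slope: (345 − 355)/(64 − 59) = -2, so Qd = 473 − 2P.
Supply slope: (361 − 358)/(68 − 65) = 1, so Qs = P + 293.
Before the subsidy: set 473 − 2P = P + 293 → P* = $60, Q* = 353.
With a per-unit subsidy paid to buyers, each effectively pays P − 10.5, so demand becomes Qd = 473 − 2(P − 10.5).
Solving gives Q = 360 with buyers paying $56.5 and suppliers receiving $67 (the $10.5 wedge).
Quantity rises by |ΔQ| = |353 − 360| = 7.
DWL = ½ · t · |ΔQ| = ½ · 10.5 · 7 = $36.75.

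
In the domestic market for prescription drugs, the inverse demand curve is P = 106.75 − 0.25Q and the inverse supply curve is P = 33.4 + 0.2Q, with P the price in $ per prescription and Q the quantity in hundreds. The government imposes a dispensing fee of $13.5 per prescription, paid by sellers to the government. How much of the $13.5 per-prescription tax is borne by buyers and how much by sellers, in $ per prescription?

Buyers bear $7.5 per prescription; sellers bear $6 per prescription.

Inverting to Q(P) form: Qd = 427 − 4P; Qs = 5P − 167.
Without the tax, 427 − 4P = 5P − 167 gives 9P = 594, so P* = $66 and Q* = 163.
With the tax collected from sellers, supply shifts: Qs = 5(P − 13.5) − 167.
New equilibrium: buyers pay $73.5, sellers receive $60, Q = 133. (Wedge: Pb − Ps = 13.5.)
Burden on buyers: $7.5; on sellers: $6. (They sum to $13.5.)
The less price-elastic side of the market bears the larger share of a per-unit tax.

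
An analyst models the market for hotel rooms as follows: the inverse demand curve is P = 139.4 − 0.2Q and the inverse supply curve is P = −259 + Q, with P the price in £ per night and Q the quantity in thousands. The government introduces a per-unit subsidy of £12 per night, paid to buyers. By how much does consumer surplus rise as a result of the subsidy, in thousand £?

Consumer surplus rises by £674 thousand.

Rewrite in direct form: Qd = 697 − 5P and Qs = P + 259.
Without the subsidy, 697 − 5P = P + 259 gives 6P = 438, so P* = £73 and Q* = 332.
With a per-unit subsidy paid to buyers, each effectively pays P − 12, so demand becomes Qd = 697 − 5(P − 12).
New equilibrium: buyers pay £71, producers receive £83, Q = 342. (Wedge: Pb − Ps = −12.)
ΔCS is the trapezoid between Q = 342 and Q = 332 of height £2: ½ · (332 + 342) · 2 = £674.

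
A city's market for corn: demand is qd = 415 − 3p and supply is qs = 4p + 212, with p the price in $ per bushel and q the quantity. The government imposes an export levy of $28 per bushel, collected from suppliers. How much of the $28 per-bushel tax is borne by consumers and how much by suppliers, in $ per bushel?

Before the tax: set 415 − 3p = 4p + 212 → p* = $29, q* = 328.
With the tax collected from suppliers, supply shifts: qs = 4(p − 28) + 212.
Solving gives q = 280 with consumers paying $45 and suppliers receiving $17 (the $28 wedge).
Burden on consumers: $16; on suppliers: $12. (They sum to $28.)
The less price-elastic side of the market bears the larger share of a per-unit tax.

Consumers bear $16 per bushel; suppliers bear $12 per bushel.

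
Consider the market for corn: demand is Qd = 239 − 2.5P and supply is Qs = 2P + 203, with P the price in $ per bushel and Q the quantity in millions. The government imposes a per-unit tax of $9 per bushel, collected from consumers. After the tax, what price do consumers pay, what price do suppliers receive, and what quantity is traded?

Without the tax, 239 − 2.5P = 2P + 203 gives 4.5P = 36, so P* = $8 and Q* = 219.
With the tax collected from consumers, demand (in seller-price terms) shifts: Qd = 239 − 2.5(P + 9).
Solving gives Q = 209 with consumers paying $12 and suppliers receiving $3 (the $9 wedge).
The less price-elastic side of the market bears the larger share of a per-unit tax.

Consumers pay $12; suppliers receive $3; quantity = 209.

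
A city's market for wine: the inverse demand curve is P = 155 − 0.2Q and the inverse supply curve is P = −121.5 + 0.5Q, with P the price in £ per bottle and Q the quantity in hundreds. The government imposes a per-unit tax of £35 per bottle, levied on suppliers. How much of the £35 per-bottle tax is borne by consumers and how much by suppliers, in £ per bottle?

Consumers bear £10 per bottle; suppliers bear £25 per bottle.

Rewrite in direct form: Qd = 775 − 5P and Qs = 2P + 243.
Without the tax, 775 − 5P = 2P + 243 gives 7P = 532, so P* = £76 and Q* = 395.
With the tax collected from suppliers, supply shifts: Qs = 2(P − 35) + 243.
Solving gives Q = 345 with consumers paying £86 and suppliers receiving £51 (the £35 wedge).
Burden on consumers: £10; on suppliers: £25. (They sum to £35.)
The less price-elastic side of the market bears the larger share of a per-unit tax.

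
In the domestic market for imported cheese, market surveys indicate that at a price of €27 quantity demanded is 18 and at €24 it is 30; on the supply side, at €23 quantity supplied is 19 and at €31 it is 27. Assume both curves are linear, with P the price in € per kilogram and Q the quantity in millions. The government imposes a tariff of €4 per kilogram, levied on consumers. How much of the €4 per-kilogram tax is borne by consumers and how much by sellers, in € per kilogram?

Demand slope: (30 − 18)/(24 − 27) = -4, so Qd = 126 − 4P.
Supply slope: (27 − 19)/(31 − 23) = 1, so Qs = P − 4.
Without the tax, 126 − 4P = P − 4 gives 5P = 130, so P* = €26 and Q* = 22.
With the tax collected from consumers, demand (in seller-price terms) shifts: Qd = 126 − 4(P + 4).
Solving gives Q = 18.8 with consumers paying €26.8 and sellers receiving €22.8 (the €4 wedge).
Burden on consumers: €0.8; on sellers: €3.2. (They sum to €4.)
The less price-elastic side of the market bears the larger share of a per-unit tax.

Consumers bear €0.8 per kilogram; sellers bear €3.2 per kilogram.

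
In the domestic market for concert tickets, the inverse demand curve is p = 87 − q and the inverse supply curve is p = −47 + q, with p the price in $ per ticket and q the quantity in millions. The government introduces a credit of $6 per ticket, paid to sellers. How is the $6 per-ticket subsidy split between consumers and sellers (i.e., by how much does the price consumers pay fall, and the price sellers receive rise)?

Consumers gain $3 per ticket; sellers gain $3 per ticket.

Inverting to q(p) form: qd = 87 − p; qs = p + 47.
Without the subsidy, 87 − p = p + 47 gives 2p = 40, so p* = $20 and q* = 67.
With a per-unit subsidy paid to sellers, each receives p + 6 per unit sold, so supply becomes qs = (p + 6) + 47.
New equilibrium: consumers pay $17, sellers receive $23, q = 70. (Wedge: pb − ps = −6.)
Gain to consumers: $3; to sellers: $3. (They sum to $6.)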